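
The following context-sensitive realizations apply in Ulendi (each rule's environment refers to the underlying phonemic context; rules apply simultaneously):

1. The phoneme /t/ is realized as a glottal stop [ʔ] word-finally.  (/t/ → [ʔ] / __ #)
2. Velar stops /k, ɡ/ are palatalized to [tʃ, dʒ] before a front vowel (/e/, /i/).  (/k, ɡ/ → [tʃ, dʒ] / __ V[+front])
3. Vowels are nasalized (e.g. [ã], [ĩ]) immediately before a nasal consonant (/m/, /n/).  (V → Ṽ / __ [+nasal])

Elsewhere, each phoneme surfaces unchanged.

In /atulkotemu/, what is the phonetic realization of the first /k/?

[k]

/k/ (between /l/ and /o/): rule 2 targets it, but not before a front vowel → unchanged [k].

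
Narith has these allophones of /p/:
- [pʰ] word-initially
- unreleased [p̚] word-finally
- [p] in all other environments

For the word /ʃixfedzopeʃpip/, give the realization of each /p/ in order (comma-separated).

Occurrence 1 (position 9): no conditioning environment matches → elsewhere allophone [p].
Occurrence 2 (position 12): no conditioning environment matches → elsewhere allophone [p].
Occurrence 3 (position 14): word-finally → [p̚].

[p], [p], [p̚]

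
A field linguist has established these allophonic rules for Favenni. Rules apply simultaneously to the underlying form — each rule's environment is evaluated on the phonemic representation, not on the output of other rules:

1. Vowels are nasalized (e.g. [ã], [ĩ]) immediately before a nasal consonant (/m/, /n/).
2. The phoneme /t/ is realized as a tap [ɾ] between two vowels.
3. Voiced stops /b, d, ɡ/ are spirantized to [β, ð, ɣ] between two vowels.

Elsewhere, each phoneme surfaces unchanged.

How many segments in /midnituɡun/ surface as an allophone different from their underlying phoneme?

3

Segments that undergo a rule: /t/ → [ɾ] (rule 2); /ɡ/ → [ɣ] (rule 3); /u/ → [ũ] (rule 1).
All other segments surface unchanged.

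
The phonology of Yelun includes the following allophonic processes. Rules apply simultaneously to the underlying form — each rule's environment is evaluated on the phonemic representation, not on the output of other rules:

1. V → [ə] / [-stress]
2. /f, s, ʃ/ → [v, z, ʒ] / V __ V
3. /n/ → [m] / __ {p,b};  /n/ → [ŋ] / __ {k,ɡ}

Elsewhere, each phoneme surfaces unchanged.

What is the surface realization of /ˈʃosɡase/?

/ʃ/ (word-initial) is in the target of rule 2 but the environment (between two vowels) is not met → [ʃ].
/o/ (between /ʃ/ and /s/) fails the environment for rule 1, so it stays [o].
/s/ (between /o/ and /ɡ/) fails the environment for rule 2, so it stays [s].
/a/ (between /ɡ/ and /s/): in an unstressed syllable, so rule 1 applies → [ə].
Rule 2 applies to /s/ (between /a/ and /e/: between two vowels) → [z].
/e/ (word-final): in an unstressed syllable, so rule 1 applies → [ə].

[ˈʃosɡəzə]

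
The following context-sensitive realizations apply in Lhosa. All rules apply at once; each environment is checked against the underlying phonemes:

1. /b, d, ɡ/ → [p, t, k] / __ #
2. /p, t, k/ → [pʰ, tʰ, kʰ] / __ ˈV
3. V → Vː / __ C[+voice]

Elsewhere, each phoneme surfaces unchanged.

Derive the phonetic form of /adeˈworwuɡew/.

[aːdeːˈwoːrwuːɡeːw]

/a/ — word-initial, before a voiced consonant — surfaces as [aː] (rule 3).
/d/ — between /a/ and /e/; rule 1 does not apply here → [d].
/e/ meets the environment for rule 3 (before a voiced consonant) → [eː].
/o/ (between /w/ and /r/): before a voiced consonant, so rule 3 applies → [oː].
/u/ (between /w/ and /ɡ/) occurs before a voiced consonant → [uː] by rule 3.
/ɡ/ (between /u/ and /e/) is in the target of rule 1 but the environment (word-finally) is not met → [ɡ].
/e/ — between /ɡ/ and /w/, before a voiced consonant — surfaces as [eː] (rule 3).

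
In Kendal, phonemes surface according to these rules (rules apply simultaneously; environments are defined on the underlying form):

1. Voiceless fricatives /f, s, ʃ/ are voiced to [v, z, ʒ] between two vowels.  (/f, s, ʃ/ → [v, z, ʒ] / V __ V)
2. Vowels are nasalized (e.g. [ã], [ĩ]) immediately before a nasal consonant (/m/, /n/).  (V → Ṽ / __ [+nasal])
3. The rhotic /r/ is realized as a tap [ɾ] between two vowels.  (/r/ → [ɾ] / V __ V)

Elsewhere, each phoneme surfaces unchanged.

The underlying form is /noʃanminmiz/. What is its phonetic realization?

/n/ — not in any rule's target class → [n].
/o/ (between /n/ and /ʃ/): rule 2 targets it, but not before a nasal consonant → unchanged [o].
/ʃ/ meets the environment for rule 1 (between two vowels) → [ʒ].
/a/ — between /ʃ/ and /n/, before a nasal consonant — surfaces as [ã] (rule 2).
/n/ — not in any rule's target class → [n].
/m/ (between /n/ and /i/): no rule targets it → [m].
/i/ (between /m/ and /n/) occurs before a nasal consonant → [ĩ] by rule 2.
/n/ stays [n].
/m/ — not in any rule's target class → [m].
/i/ (between /m/ and /z/) fails the environment for rule 2, so it stays [i].
/z/ stays [z].

[noʒãnmĩnmiz]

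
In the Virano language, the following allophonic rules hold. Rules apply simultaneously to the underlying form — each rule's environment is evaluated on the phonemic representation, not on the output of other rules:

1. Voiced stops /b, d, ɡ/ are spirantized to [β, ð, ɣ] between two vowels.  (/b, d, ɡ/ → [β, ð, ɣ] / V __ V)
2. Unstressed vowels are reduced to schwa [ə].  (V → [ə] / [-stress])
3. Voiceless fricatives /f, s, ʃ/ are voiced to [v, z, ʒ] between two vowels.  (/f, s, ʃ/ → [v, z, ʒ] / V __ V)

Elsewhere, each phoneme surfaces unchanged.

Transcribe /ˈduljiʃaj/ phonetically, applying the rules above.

/d/ — word-initial; rule 1 does not apply here → [d].
/u/ (between /d/ and /l/): rule 2 targets it, but not in an unstressed syllable → unchanged [u].
/l/ stays [l].
/j/ — not in any rule's target class → [j].
/i/ (between /j/ and /ʃ/): in an unstressed syllable, so rule 2 applies → [ə].
/ʃ/ (between /i/ and /a/) occurs between two vowels → [ʒ] by rule 3.
/a/ (between /ʃ/ and /j/) occurs in an unstressed syllable → [ə] by rule 2.
/j/ (word-final) is unaffected → [j].

[ˈduljəʒəj]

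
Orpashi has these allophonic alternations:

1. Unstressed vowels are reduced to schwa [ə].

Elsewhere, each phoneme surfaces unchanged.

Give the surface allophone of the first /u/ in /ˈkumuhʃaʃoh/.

[u]

/u/ (between /k/ and /m/): rule 1 targets it, but not in an unstressed syllable → unchanged [u].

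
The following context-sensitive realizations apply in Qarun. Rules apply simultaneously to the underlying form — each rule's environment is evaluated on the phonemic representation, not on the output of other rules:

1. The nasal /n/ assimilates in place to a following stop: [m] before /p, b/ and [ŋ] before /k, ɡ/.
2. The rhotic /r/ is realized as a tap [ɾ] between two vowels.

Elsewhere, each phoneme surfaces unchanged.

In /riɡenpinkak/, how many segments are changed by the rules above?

Segments that undergo a rule: /n/ → [m] (rule 1); /n/ → [ŋ] (rule 1).
All other segments surface unchanged.

2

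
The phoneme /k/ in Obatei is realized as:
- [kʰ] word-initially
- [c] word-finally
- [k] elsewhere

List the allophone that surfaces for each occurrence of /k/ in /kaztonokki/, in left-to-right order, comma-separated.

Occurrence 1 (position 1): word-initially → [kʰ].
Occurrence 2 (position 8): no conditioning environment matches → elsewhere allophone [k].
Occurrence 3 (position 9): no conditioning environment matches → elsewhere allophone [k].

[kʰ], [k], [k]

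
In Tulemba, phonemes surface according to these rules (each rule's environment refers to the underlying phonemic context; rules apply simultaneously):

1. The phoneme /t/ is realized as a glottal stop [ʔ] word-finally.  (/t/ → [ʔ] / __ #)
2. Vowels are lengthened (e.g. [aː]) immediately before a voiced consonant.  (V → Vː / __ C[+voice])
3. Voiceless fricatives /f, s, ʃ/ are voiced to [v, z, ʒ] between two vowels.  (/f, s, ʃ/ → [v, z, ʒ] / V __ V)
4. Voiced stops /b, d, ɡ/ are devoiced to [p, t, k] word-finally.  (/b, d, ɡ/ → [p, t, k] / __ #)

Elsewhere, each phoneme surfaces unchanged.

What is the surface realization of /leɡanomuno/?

[leːɡaːnoːmuːno]

/e/ — between /l/ and /ɡ/, before a voiced consonant — surfaces as [eː] (rule 2).
/ɡ/ (between /e/ and /a/) is in the target of rule 4 but the environment (word-finally) is not met → [ɡ].
Rule 2 applies to /a/ (between /ɡ/ and /n/: before a voiced consonant) → [aː].
/o/ (between /n/ and /m/) occurs before a voiced consonant → [oː] by rule 2.
/u/ (between /m/ and /n/): before a voiced consonant, so rule 2 applies → [uː].
/o/ (word-final) fails the environment for rule 2, so it stays [o].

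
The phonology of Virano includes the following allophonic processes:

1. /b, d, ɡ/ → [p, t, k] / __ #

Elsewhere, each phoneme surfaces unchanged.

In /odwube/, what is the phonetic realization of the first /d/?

[d]

/d/ (between /o/ and /w/) is in the target of rule 1 but the environment (word-finally) is not met → [d].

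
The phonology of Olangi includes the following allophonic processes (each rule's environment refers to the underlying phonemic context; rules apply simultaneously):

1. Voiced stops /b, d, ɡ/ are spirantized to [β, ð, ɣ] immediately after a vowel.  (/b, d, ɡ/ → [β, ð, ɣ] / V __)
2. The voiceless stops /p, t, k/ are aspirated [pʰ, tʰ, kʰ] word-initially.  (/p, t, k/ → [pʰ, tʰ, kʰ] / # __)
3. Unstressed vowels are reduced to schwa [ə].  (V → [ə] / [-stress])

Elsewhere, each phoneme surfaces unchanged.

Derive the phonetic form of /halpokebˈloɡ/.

[həlpəkəβˈloɣ]

/a/ meets the environment for rule 3 (in an unstressed syllable) → [ə].
/p/ (between /l/ and /o/) is in the target of rule 2 but the environment (word-initially) is not met → [p].
/o/ (between /p/ and /k/): in an unstressed syllable, so rule 3 applies → [ə].
/k/ (between /o/ and /e/): rule 2 targets it, but not word-initially → unchanged [k].
/e/ (between /k/ and /b/): in an unstressed syllable, so rule 3 applies → [ə].
/b/ (between /e/ and /l/): immediately after a vowel, so rule 1 applies → [β].
/o/ (between /l/ and /ɡ/): rule 3 targets it, but not in an unstressed syllable → unchanged [o].
/ɡ/ — word-final, immediately after a vowel — surfaces as [ɣ] (rule 1).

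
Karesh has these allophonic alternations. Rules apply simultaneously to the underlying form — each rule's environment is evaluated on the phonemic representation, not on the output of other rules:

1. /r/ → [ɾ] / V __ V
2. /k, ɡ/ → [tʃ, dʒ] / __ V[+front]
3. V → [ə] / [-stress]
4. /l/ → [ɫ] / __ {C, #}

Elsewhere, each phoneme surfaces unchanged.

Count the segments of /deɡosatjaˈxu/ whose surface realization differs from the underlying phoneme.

Segments that undergo a rule: /e/ → [ə] (rule 3); /o/ → [ə] (rule 3); /a/ → [ə] (rule 3); /a/ → [ə] (rule 3).
All other segments surface unchanged.

4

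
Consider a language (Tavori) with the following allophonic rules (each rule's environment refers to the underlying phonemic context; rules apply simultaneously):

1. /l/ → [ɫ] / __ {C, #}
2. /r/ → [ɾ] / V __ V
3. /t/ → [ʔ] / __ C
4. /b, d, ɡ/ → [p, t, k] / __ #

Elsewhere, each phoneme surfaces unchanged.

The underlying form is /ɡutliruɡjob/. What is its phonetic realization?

[ɡuʔliɾuɡjop]

/ɡ/ (word-initial) fails the environment for rule 4, so it stays [ɡ].
/u/ (between /ɡ/ and /t/) is unaffected → [u].
/t/ — between /u/ and /l/, immediately before a consonant — surfaces as [ʔ] (rule 3).
/l/ (between /t/ and /i/) fails the environment for rule 1, so it stays [l].
/i/ (between /l/ and /r/): no rule targets it → [i].
Rule 2 applies to /r/ (between /i/ and /u/: between two vowels) → [ɾ].
/u/ (between /r/ and /ɡ/) is unaffected → [u].
/ɡ/ (between /u/ and /j/) fails the environment for rule 4, so it stays [ɡ].
/j/ (between /ɡ/ and /o/): no rule targets it → [j].
/o/ stays [o].
/b/ — word-final, word-finally — surfaces as [p] (rule 4).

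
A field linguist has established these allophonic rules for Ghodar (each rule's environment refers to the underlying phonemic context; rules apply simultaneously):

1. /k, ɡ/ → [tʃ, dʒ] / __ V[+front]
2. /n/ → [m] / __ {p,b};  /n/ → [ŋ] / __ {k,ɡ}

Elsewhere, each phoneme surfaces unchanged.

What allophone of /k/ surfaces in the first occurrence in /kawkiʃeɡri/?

/k/ (word-initial): rule 1 targets it, but not before a front vowel → unchanged [k].

[k]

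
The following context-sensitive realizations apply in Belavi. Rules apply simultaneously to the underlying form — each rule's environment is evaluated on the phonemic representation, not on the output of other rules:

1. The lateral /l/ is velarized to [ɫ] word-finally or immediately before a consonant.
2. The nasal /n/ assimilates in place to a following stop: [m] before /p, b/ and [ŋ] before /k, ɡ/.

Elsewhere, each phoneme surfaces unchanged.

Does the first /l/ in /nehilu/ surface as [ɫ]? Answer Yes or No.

/l/ (between /i/ and /u/) is in the target of rule 1 but the environment (word-finally or immediately before a consonant) is not met → [l].
The actual realization is [l], not [ɫ].

No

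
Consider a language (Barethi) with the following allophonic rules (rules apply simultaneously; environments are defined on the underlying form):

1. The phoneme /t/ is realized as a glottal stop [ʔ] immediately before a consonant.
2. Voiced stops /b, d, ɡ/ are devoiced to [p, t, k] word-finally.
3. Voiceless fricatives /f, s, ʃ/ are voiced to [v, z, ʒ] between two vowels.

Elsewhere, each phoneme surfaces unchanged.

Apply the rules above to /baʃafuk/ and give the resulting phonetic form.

/b/ (word-initial) is in the target of rule 2 but the environment (word-finally) is not met → [b].
/a/ stays [a].
/ʃ/ — between /a/ and /a/, between two vowels — surfaces as [ʒ] (rule 3).
/a/ stays [a].
/f/ (between /a/ and /u/): between two vowels, so rule 3 applies → [v].
/u/ stays [u].
/k/ stays [k].

[baʒavuk]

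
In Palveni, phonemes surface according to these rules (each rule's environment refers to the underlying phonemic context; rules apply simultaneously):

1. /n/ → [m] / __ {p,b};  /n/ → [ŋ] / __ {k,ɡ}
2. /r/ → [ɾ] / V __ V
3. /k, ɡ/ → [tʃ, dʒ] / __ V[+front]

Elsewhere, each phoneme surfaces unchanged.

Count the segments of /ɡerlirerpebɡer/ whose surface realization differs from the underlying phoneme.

Segments that undergo a rule: /ɡ/ → [dʒ] (rule 3); /r/ → [ɾ] (rule 2); /ɡ/ → [dʒ] (rule 3).
All other segments surface unchanged.

3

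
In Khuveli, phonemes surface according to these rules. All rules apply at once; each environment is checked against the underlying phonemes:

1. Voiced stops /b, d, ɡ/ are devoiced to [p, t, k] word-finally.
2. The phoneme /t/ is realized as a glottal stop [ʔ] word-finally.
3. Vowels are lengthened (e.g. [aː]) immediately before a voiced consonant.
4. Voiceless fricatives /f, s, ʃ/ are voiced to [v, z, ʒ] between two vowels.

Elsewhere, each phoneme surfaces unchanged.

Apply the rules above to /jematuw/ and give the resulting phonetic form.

[jeːmatuːw]

/j/ (word-initial) is unaffected → [j].
/e/ (between /j/ and /m/): before a voiced consonant, so rule 3 applies → [eː].
/m/ — not in any rule's target class → [m].
/a/ (between /m/ and /t/) fails the environment for rule 3, so it stays [a].
/t/ (between /a/ and /u/): rule 2 targets it, but not word-finally → unchanged [t].
/u/ (between /t/ and /w/) occurs before a voiced consonant → [uː] by rule 3.
/w/ (word-final): no rule targets it → [w].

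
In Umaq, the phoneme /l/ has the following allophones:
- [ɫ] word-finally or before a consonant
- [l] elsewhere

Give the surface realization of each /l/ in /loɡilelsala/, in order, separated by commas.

[l], [l], [ɫ], [l]

Occurrence 1 (position 1): no conditioning environment matches → elsewhere allophone [l].
Occurrence 2 (position 5): no conditioning environment matches → elsewhere allophone [l].
Occurrence 3 (position 7): word-finally or before a consonant → [ɫ].
Occurrence 4 (position 10): no conditioning environment matches → elsewhere allophone [l].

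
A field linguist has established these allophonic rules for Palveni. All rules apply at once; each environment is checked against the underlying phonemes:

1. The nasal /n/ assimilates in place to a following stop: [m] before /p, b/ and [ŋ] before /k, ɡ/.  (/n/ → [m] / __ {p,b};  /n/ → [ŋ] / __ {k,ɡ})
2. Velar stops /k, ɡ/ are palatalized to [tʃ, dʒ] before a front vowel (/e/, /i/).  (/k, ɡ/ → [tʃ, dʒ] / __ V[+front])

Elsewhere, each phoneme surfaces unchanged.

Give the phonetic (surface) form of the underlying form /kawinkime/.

[kawiŋtʃime]

/k/ (word-initial) is in the target of rule 2 but the environment (before a front vowel) is not met → [k].
/a/ — not in any rule's target class → [a].
/w/ stays [w].
/i/ (between /w/ and /n/) is unaffected → [i].
/n/ (between /i/ and /k/): before a labial or velar stop, so rule 1 applies → [ŋ].
/k/ (between /n/ and /i/): before a front vowel, so rule 2 applies → [tʃ].
/i/ stays [i].
/m/ — not in any rule's target class → [m].
/e/ (word-final) is unaffected → [e].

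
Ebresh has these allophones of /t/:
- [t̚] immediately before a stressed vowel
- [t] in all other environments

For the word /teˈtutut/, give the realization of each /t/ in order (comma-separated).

Occurrence 1 (position 1): no conditioning environment matches → elsewhere allophone [t].
Occurrence 2 (position 3): immediately before a stressed vowel → [t̚].
Occurrence 3 (position 5): no conditioning environment matches → elsewhere allophone [t].
Occurrence 4 (position 7): no conditioning environment matches → elsewhere allophone [t].

[t], [t̚], [t], [t]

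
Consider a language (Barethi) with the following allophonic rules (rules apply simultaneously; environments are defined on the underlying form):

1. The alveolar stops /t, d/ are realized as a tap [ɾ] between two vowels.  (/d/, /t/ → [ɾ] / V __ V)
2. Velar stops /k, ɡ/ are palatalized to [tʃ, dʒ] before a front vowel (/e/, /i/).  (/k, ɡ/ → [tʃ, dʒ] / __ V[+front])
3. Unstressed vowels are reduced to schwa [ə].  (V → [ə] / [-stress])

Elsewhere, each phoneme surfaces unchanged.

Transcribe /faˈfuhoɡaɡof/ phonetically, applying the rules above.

[fəˈfuhəɡəɡəf]

/f/ stays [f].
Rule 3 applies to /a/ (between /f/ and /f/: in an unstressed syllable) → [ə].
/f/ (between /a/ and /u/) is unaffected → [f].
/u/ (between /f/ and /h/) fails the environment for rule 3, so it stays [u].
/h/ — not in any rule's target class → [h].
/o/ (between /h/ and /ɡ/) occurs in an unstressed syllable → [ə] by rule 3.
/ɡ/ (between /o/ and /a/) fails the environment for rule 2, so it stays [ɡ].
/a/ (between /ɡ/ and /ɡ/) occurs in an unstressed syllable → [ə] by rule 3.
/ɡ/ (between /a/ and /o/) fails the environment for rule 2, so it stays [ɡ].
/o/ (between /ɡ/ and /f/) occurs in an unstressed syllable → [ə] by rule 3.
/f/ (word-final): no rule targets it → [f].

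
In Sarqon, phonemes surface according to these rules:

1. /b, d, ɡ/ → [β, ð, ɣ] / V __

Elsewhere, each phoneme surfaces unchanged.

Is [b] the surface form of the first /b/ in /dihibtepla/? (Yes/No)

/b/ (between /i/ and /t/) occurs immediately after a vowel → [β] by rule 1.
The actual realization is [β], not [b].

No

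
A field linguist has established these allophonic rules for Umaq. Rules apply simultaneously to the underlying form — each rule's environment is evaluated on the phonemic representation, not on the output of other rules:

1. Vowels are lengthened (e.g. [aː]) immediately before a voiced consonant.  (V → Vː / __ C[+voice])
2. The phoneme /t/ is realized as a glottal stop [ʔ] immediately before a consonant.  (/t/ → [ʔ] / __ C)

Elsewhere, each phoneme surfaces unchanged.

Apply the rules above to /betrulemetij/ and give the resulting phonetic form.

[beʔruːleːmetiːj]

/b/ (word-initial): no rule targets it → [b].
/e/ (between /b/ and /t/) fails the environment for rule 1, so it stays [e].
Rule 2 applies to /t/ (between /e/ and /r/: immediately before a consonant) → [ʔ].
/r/ stays [r].
Rule 1 applies to /u/ (between /r/ and /l/: before a voiced consonant) → [uː].
/l/ — not in any rule's target class → [l].
/e/ — between /l/ and /m/, before a voiced consonant — surfaces as [eː] (rule 1).
/m/ stays [m].
/e/ (between /m/ and /t/) fails the environment for rule 1, so it stays [e].
/t/ (between /e/ and /i/) fails the environment for rule 2, so it stays [t].
/i/ — between /t/ and /j/, before a voiced consonant — surfaces as [iː] (rule 1).
/j/ (word-final): no rule targets it → [j].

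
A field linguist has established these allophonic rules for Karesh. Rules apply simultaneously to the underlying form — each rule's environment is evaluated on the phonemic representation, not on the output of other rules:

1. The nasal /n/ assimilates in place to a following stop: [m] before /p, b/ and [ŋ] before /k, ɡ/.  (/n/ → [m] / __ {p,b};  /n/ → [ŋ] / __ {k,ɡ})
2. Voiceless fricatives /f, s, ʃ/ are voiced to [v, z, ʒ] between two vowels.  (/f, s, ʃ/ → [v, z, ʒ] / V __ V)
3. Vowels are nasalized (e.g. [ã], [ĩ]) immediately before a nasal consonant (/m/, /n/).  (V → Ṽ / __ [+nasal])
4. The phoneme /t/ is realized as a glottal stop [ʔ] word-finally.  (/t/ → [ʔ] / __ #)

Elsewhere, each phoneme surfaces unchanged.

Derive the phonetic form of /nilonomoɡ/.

[nilõnõmoɡ]

/n/ (word-initial): rule 1 targets it, but not before a labial or velar stop → unchanged [n].
/i/ (between /n/ and /l/) is in the target of rule 3 but the environment (before a nasal consonant) is not met → [i].
Rule 3 applies to /o/ (between /l/ and /n/: before a nasal consonant) → [õ].
/n/ — between /o/ and /o/; rule 1 does not apply here → [n].
/o/ (between /n/ and /m/) occurs before a nasal consonant → [õ] by rule 3.
/o/ (between /m/ and /ɡ/) is in the target of rule 3 but the environment (before a nasal consonant) is not met → [o].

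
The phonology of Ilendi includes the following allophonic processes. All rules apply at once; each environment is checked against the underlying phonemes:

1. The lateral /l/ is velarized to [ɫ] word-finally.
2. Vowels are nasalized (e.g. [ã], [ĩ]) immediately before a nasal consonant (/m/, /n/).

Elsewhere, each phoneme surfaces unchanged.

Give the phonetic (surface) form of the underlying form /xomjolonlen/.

[xõmjolõnlẽn]

/x/ — not in any rule's target class → [x].
Rule 2 applies to /o/ (between /x/ and /m/: before a nasal consonant) → [õ].
/m/ — not in any rule's target class → [m].
/j/ (between /m/ and /o/): no rule targets it → [j].
/o/ (between /j/ and /l/) is in the target of rule 2 but the environment (before a nasal consonant) is not met → [o].
/l/ (between /o/ and /o/) fails the environment for rule 1, so it stays [l].
/o/ — between /l/ and /n/, before a nasal consonant — surfaces as [õ] (rule 2).
/n/ (between /o/ and /l/): no rule targets it → [n].
/l/ — between /n/ and /e/; rule 1 does not apply here → [l].
Rule 2 applies to /e/ (between /l/ and /n/: before a nasal consonant) → [ẽ].
/n/ (word-final): no rule targets it → [n].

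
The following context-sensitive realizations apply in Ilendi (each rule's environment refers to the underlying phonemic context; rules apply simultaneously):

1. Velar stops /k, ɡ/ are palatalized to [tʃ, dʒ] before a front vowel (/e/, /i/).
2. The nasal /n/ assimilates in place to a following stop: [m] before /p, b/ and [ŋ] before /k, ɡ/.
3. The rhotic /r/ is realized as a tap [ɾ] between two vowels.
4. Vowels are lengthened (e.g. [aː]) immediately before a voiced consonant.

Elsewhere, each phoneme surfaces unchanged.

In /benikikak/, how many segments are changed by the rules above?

2

Segments that undergo a rule: /e/ → [eː] (rule 4); /k/ → [tʃ] (rule 1).
All other segments surface unchanged.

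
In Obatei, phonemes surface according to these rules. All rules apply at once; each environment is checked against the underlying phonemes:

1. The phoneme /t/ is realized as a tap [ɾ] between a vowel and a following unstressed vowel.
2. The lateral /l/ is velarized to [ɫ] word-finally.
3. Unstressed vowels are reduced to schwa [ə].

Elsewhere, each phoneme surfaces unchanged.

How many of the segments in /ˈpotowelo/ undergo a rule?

4

Segments that undergo a rule: /t/ → [ɾ] (rule 1); /o/ → [ə] (rule 3); /e/ → [ə] (rule 3); /o/ → [ə] (rule 3).
All other segments surface unchanged.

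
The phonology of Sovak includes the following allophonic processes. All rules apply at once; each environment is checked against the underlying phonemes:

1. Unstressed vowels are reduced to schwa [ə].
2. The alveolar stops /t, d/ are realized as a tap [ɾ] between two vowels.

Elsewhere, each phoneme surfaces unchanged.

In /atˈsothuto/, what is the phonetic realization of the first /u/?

/u/ — between /h/ and /t/, in an unstressed syllable — surfaces as [ə] (rule 1).

[ə]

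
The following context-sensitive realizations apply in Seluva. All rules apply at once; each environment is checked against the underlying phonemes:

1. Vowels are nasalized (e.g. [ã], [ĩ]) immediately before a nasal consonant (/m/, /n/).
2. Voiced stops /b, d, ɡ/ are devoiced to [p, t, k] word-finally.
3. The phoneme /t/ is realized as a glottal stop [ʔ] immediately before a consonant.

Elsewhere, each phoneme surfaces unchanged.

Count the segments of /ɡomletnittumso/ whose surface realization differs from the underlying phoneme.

Segments that undergo a rule: /o/ → [õ] (rule 1); /t/ → [ʔ] (rule 3); /t/ → [ʔ] (rule 3); /u/ → [ũ] (rule 1).
All other segments surface unchanged.

4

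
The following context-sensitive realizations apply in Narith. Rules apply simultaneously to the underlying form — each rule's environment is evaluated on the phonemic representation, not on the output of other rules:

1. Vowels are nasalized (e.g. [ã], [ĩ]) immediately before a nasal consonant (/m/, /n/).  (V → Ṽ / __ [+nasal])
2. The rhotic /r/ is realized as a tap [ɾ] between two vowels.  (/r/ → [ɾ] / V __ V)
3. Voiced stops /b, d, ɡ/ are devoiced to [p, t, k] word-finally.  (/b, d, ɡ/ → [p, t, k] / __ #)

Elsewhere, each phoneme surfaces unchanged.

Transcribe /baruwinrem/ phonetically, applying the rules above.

[baɾuwĩnrẽm]

/b/ (word-initial): rule 3 targets it, but not word-finally → unchanged [b].
/a/ (between /b/ and /r/) is in the target of rule 1 but the environment (before a nasal consonant) is not met → [a].
/r/ meets the environment for rule 2 (between two vowels) → [ɾ].
/u/ (between /r/ and /w/) fails the environment for rule 1, so it stays [u].
/w/ stays [w].
/i/ — between /w/ and /n/, before a nasal consonant — surfaces as [ĩ] (rule 1).
/n/ (between /i/ and /r/): no rule targets it → [n].
/r/ (between /n/ and /e/) is in the target of rule 2 but the environment (between two vowels) is not met → [r].
Rule 1 applies to /e/ (between /r/ and /m/: before a nasal consonant) → [ẽ].
/m/ stays [m].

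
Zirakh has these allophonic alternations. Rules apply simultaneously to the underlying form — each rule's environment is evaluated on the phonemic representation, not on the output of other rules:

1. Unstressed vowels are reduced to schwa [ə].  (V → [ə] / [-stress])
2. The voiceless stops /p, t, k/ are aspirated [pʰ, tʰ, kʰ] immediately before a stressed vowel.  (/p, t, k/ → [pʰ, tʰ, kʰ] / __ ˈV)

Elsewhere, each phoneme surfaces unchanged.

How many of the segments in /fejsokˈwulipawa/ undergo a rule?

5

Segments that undergo a rule: /e/ → [ə] (rule 1); /o/ → [ə] (rule 1); /i/ → [ə] (rule 1); /a/ → [ə] (rule 1); /a/ → [ə] (rule 1).
All other segments surface unchanged.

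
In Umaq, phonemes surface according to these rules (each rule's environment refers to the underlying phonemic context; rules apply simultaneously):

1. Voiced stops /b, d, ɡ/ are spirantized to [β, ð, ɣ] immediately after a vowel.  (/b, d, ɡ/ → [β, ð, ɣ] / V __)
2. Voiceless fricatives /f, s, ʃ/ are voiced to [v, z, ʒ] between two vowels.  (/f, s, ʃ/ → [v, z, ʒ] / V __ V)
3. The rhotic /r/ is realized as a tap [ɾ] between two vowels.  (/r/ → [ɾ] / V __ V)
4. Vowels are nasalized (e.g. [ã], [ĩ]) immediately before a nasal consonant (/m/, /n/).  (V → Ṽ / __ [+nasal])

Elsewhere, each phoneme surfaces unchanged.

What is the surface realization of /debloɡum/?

/d/ (word-initial): rule 1 targets it, but not immediately after a vowel → unchanged [d].
/e/ (between /d/ and /b/) is in the target of rule 4 but the environment (before a nasal consonant) is not met → [e].
Rule 1 applies to /b/ (between /e/ and /l/: immediately after a vowel) → [β].
/o/ (between /l/ and /ɡ/) is in the target of rule 4 but the environment (before a nasal consonant) is not met → [o].
/ɡ/ (between /o/ and /u/) occurs immediately after a vowel → [ɣ] by rule 1.
/u/ meets the environment for rule 4 (before a nasal consonant) → [ũ].

[deβloɣũm]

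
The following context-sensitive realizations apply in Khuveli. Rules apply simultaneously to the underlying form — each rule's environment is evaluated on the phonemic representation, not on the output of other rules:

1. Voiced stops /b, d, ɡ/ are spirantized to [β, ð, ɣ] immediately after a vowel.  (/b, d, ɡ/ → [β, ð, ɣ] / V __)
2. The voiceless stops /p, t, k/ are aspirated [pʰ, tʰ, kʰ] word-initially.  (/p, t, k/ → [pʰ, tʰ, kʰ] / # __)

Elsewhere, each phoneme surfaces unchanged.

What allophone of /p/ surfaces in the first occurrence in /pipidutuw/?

/p/ meets the environment for rule 2 (word-initially) → [pʰ].

[pʰ]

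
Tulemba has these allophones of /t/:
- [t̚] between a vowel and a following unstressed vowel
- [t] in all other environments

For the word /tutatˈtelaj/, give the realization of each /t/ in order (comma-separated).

Occurrence 1 (position 1): no conditioning environment matches → elsewhere allophone [t].
Occurrence 2 (position 3): between a vowel and a following unstressed vowel → [t̚].
Occurrence 3 (position 5): no conditioning environment matches → elsewhere allophone [t].
Occurrence 4 (position 6): no conditioning environment matches → elsewhere allophone [t].

[t], [t̚], [t], [t]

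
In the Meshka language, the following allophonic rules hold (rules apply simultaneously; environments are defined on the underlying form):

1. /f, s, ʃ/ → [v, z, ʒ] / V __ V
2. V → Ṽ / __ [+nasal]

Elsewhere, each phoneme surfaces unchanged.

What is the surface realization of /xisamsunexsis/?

/x/ stays [x].
/i/ (between /x/ and /s/): rule 2 targets it, but not before a nasal consonant → unchanged [i].
/s/ (between /i/ and /a/) occurs between two vowels → [z] by rule 1.
/a/ (between /s/ and /m/): before a nasal consonant, so rule 2 applies → [ã].
/m/ stays [m].
/s/ (between /m/ and /u/) is in the target of rule 1 but the environment (between two vowels) is not met → [s].
/u/ — between /s/ and /n/, before a nasal consonant — surfaces as [ũ] (rule 2).
/n/ — not in any rule's target class → [n].
/e/ (between /n/ and /x/) is in the target of rule 2 but the environment (before a nasal consonant) is not met → [e].
/x/ — not in any rule's target class → [x].
/s/ (between /x/ and /i/) fails the environment for rule 1, so it stays [s].
/i/ (between /s/ and /s/): rule 2 targets it, but not before a nasal consonant → unchanged [i].
/s/ (word-final): rule 1 targets it, but not between two vowels → unchanged [s].

[xizãmsũnexsis]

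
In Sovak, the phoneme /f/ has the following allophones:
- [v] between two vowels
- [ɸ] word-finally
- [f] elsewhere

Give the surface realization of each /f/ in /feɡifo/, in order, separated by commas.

Occurrence 1 (position 1): no conditioning environment matches → elsewhere allophone [f].
Occurrence 2 (position 5): between two vowels → [v].

[f], [v]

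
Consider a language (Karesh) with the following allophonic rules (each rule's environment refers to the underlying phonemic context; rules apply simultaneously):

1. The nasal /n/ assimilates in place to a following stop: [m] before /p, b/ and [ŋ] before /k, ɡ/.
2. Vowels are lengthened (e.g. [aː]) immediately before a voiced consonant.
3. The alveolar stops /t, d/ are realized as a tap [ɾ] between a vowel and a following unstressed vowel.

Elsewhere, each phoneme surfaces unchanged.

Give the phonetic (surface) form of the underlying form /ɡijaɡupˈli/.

/i/ — between /ɡ/ and /j/, before a voiced consonant — surfaces as [iː] (rule 2).
/a/ meets the environment for rule 2 (before a voiced consonant) → [aː].
/u/ (between /ɡ/ and /p/) is in the target of rule 2 but the environment (before a voiced consonant) is not met → [u].
/i/ (word-final) fails the environment for rule 2, so it stays [i].

[ɡiːjaːɡupˈli]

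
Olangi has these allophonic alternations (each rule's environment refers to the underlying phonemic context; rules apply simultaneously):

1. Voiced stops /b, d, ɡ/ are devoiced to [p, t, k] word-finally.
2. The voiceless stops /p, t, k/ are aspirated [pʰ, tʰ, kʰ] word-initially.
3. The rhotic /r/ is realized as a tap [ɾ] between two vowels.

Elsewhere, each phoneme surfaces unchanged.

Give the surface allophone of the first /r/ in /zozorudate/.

/r/ meets the environment for rule 3 (between two vowels) → [ɾ].

[ɾ]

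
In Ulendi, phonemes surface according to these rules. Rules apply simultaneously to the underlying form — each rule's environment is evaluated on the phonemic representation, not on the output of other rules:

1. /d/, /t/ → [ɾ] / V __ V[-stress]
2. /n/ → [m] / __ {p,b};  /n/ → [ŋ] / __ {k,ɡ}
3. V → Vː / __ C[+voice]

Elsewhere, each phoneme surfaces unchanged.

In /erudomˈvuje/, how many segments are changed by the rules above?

Segments that undergo a rule: /e/ → [eː] (rule 3); /u/ → [uː] (rule 3); /d/ → [ɾ] (rule 1); /o/ → [oː] (rule 3); /u/ → [uː] (rule 3).
All other segments surface unchanged.

5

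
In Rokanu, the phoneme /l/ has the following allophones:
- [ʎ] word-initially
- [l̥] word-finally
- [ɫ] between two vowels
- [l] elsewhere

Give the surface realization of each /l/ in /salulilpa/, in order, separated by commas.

Occurrence 1 (position 3): between two vowels → [ɫ].
Occurrence 2 (position 5): between two vowels → [ɫ].
Occurrence 3 (position 7): no conditioning environment matches → elsewhere allophone [l].

[ɫ], [ɫ], [l]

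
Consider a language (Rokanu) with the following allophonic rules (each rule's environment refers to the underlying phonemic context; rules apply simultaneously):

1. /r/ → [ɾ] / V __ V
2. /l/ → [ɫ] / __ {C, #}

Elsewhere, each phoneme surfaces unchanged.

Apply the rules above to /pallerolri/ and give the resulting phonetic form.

/p/ (word-initial): no rule targets it → [p].
/a/ (between /p/ and /l/) is unaffected → [a].
/l/ — between /a/ and /l/, word-finally or immediately before a consonant — surfaces as [ɫ] (rule 2).
/l/ (between /l/ and /e/) fails the environment for rule 2, so it stays [l].
/e/ stays [e].
/r/ (between /e/ and /o/): between two vowels, so rule 1 applies → [ɾ].
/o/ (between /r/ and /l/): no rule targets it → [o].
/l/ (between /o/ and /r/) occurs word-finally or immediately before a consonant → [ɫ] by rule 2.
/r/ — between /l/ and /i/; rule 1 does not apply here → [r].
/i/ (word-final): no rule targets it → [i].

[paɫleɾoɫri]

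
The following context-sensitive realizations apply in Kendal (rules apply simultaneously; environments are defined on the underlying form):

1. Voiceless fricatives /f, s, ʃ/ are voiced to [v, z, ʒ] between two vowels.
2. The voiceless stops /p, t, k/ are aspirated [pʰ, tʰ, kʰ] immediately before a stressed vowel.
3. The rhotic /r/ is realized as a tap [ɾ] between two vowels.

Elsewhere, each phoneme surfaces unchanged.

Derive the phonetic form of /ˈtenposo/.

/t/ — word-initial, immediately before a stressed vowel — surfaces as [tʰ] (rule 2).
/e/ (between /t/ and /n/): no rule targets it → [e].
/n/ (between /e/ and /p/): no rule targets it → [n].
/p/ — between /n/ and /o/; rule 2 does not apply here → [p].
/o/ (between /p/ and /s/): no rule targets it → [o].
Rule 1 applies to /s/ (between /o/ and /o/: between two vowels) → [z].
/o/ (word-final) is unaffected → [o].

[ˈtʰenpozo]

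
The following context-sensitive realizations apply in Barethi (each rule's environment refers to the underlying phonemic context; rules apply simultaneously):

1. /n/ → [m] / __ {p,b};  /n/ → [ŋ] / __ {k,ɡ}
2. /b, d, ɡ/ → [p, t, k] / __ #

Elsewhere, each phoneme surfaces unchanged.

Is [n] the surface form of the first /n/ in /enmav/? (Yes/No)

Yes

/n/ (between /e/ and /m/) is in the target of rule 1 but the environment (before a labial or velar stop) is not met → [n].
The actual realization is [n], which matches [n].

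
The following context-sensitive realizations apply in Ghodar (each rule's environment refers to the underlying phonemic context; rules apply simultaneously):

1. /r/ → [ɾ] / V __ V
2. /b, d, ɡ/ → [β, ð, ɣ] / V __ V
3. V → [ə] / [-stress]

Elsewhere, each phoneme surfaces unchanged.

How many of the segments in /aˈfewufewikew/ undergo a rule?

Segments that undergo a rule: /a/ → [ə] (rule 3); /u/ → [ə] (rule 3); /e/ → [ə] (rule 3); /i/ → [ə] (rule 3); /e/ → [ə] (rule 3).
All other segments surface unchanged.

5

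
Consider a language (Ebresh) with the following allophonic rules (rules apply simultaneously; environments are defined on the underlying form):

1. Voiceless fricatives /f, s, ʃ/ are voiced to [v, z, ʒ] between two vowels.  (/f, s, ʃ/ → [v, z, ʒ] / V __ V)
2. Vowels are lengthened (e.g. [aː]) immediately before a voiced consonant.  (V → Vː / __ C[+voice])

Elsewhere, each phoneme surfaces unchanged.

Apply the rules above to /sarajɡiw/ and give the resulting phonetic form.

/s/ (word-initial): rule 1 targets it, but not between two vowels → unchanged [s].
/a/ (between /s/ and /r/) occurs before a voiced consonant → [aː] by rule 2.
/r/ — not in any rule's target class → [r].
/a/ (between /r/ and /j/) occurs before a voiced consonant → [aː] by rule 2.
/j/ stays [j].
/ɡ/ stays [ɡ].
/i/ (between /ɡ/ and /w/): before a voiced consonant, so rule 2 applies → [iː].
/w/ — not in any rule's target class → [w].

[saːraːjɡiːw]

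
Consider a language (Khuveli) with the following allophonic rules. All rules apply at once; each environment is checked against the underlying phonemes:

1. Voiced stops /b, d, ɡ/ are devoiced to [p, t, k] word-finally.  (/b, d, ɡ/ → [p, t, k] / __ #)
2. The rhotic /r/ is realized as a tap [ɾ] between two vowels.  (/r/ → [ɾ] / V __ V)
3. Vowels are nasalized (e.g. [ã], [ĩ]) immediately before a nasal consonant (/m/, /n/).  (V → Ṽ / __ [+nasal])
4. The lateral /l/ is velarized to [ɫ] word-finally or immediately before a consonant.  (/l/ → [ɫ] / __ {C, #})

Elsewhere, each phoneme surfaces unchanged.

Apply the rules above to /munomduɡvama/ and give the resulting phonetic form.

/m/ stays [m].
Rule 3 applies to /u/ (between /m/ and /n/: before a nasal consonant) → [ũ].
/n/ — not in any rule's target class → [n].
Rule 3 applies to /o/ (between /n/ and /m/: before a nasal consonant) → [õ].
/m/ stays [m].
/d/ (between /m/ and /u/) fails the environment for rule 1, so it stays [d].
/u/ (between /d/ and /ɡ/) fails the environment for rule 3, so it stays [u].
/ɡ/ (between /u/ and /v/) is in the target of rule 1 but the environment (word-finally) is not met → [ɡ].
/v/ (between /ɡ/ and /a/) is unaffected → [v].
/a/ (between /v/ and /m/): before a nasal consonant, so rule 3 applies → [ã].
/m/ stays [m].
/a/ (word-final): rule 3 targets it, but not before a nasal consonant → unchanged [a].

[mũnõmduɡvãma]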